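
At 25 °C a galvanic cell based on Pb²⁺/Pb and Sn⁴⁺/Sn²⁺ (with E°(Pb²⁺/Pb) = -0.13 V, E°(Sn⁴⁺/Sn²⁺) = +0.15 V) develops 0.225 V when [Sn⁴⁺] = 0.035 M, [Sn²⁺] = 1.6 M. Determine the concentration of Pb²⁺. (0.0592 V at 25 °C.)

From the Nernst equation, log Q = n(E° − E)/0.0592 = 2(0.28 − 0.225)/0.0592 = 1.858, so Q = 72.1.
With Q = [Pb²⁺]·[Sn²⁺]/[Sn⁴⁺] and the known concentrations, [Pb²⁺] in the numerator gives [Pb²⁺] = 1.6 M.

1.6 M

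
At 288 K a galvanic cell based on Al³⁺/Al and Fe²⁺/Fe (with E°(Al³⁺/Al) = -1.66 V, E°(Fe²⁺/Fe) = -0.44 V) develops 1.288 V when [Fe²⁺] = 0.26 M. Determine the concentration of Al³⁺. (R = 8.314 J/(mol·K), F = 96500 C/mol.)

3.6 × 10^-5 M

From the Nernst equation, ln Q = nF(E° − E)/RT = 6×96500×(1.22 − 1.288)/(8.314×288) = -16.443, so Q = 7.22 × 10^-8.
With Q = [Al³⁺]^2/[Fe²⁺]^3 and the known concentrations, [Al³⁺]^2 in the numerator gives [Al³⁺] = 3.6 × 10^-5 M.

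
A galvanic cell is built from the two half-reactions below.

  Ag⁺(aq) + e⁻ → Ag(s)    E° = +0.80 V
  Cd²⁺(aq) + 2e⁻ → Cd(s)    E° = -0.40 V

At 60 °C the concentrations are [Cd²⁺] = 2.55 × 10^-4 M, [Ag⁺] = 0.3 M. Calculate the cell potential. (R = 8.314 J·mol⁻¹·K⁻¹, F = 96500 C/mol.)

1.28 V

The Ag⁺/Ag couple has the higher reduction potential and acts as the cathode, so E°_cell = +0.80 − (-0.40) = 1.20 V.
Balancing electrons gives n = 2; the reaction quotient is Q = [Cd²⁺]/[Ag⁺]^2 = 0.00283.
E = E° − (RT/nF) ln Q = 1.20 − (8.314×333)/(2×96500) × (-5.866) = 1.200 + 0.084 = 1.284 V.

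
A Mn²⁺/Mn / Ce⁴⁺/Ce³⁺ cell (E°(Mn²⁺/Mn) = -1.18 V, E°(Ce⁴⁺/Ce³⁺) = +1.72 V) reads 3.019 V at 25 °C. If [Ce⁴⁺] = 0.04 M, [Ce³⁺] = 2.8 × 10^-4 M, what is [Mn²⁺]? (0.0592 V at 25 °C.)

1.9 M

From the Nernst equation, log Q = n(E° − E)/0.0592 = 2(2.90 − 3.019)/0.0592 = -4.020, so Q = 9.54 × 10^-5.
With Q = [Mn²⁺]·[Ce³⁺]^2/[Ce⁴⁺]^2 and the known concentrations, [Mn²⁺] in the numerator gives [Mn²⁺] = 1.9 M.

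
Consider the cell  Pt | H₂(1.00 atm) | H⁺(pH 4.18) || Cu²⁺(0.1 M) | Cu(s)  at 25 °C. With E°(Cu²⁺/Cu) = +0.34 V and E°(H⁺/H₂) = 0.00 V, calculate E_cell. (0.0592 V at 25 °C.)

The Cu²⁺/Cu couple is the cathode, so E°_cell = 0.34 V; n = 2.
[H⁺] = 10^(−4.18) = 6.6 × 10^-5 M, and Q = [H⁺]^2 / ([Cu²⁺]·P(H₂)) = 4.37 × 10^-8.
E = E° − (0.0592/2) log Q = 0.34 − (0.0592/2)(-7.360) = 0.558 V.

0.56 V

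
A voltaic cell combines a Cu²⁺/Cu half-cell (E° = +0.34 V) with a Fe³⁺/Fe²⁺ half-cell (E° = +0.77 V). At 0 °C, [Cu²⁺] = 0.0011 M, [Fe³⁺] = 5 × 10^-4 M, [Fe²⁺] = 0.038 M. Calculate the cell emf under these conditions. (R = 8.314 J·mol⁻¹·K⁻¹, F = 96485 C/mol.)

The Fe³⁺/Fe²⁺ couple has the higher reduction potential and acts as the cathode, so E°_cell = +0.77 − (+0.34) = 0.43 V.
Balancing electrons gives n = 2; the reaction quotient is Q = [Cu²⁺]·[Fe²⁺]^2/[Fe³⁺]^2 = 6.35.
E = E° − (RT/nF) ln Q = 0.43 − (8.314×273)/(2×96485) × (1.849) = 0.430 − 0.022 = 0.408 V.

0.408 V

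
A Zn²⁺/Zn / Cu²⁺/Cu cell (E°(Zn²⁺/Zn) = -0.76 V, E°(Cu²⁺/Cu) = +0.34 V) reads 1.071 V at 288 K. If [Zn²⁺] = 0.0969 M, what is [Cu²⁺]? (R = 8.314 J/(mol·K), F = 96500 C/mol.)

From the Nernst equation, ln Q = nF(E° − E)/RT = 2×96500×(1.10 − 1.071)/(8.314×288) = 2.338, so Q = 10.4.
With Q = [Zn²⁺]/[Cu²⁺] and the known concentrations, [Cu²⁺] in the denominator gives [Cu²⁺] = 0.0094 M.

0.0094 M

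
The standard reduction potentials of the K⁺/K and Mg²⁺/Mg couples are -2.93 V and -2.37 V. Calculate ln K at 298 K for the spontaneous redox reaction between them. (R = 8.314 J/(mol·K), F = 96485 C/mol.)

E°_cell = -2.37 − (-2.93) = 0.56 V, with n = 2 electrons transferred.
At equilibrium E = 0, so the Nernst equation gives ln K = nFE°/RT = (2)(96485)(0.56)/((8.314)(298)) = 43.62.

ln K = 43.6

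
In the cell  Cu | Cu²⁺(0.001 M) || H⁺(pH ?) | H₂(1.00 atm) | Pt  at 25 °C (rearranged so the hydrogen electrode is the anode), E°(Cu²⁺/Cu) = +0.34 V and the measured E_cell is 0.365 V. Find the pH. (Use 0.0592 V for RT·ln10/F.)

E°_cell = 0.34 V and n = 2.
log Q = n(E° − E)/0.0592 = 2×(0.34 − 0.365)/0.0592 = -0.845.
With Q = [H⁺]^2 / ([Cu²⁺]·P(H₂)), solving for [H⁺] gives log[H⁺] = -1.922, so pH = 1.92.

pH = 1.92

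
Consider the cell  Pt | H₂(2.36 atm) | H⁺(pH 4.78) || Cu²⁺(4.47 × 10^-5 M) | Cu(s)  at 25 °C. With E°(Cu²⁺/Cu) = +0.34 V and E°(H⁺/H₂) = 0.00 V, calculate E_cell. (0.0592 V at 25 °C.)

0.51 V

The Cu²⁺/Cu couple is the cathode, so E°_cell = 0.34 V; n = 2.
[H⁺] = 10^(−4.78) = 1.7 × 10^-5 M, and Q = [H⁺]^2 / ([Cu²⁺]·P(H₂)) = 2.61 × 10^-6.
E = E° − (0.0592/2) log Q = 0.34 − (0.0592/2)(-5.583) = 0.505 V.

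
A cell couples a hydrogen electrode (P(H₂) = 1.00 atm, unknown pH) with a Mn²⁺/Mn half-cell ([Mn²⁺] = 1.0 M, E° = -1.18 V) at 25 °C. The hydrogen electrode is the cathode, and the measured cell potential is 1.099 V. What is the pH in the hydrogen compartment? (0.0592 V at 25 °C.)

E°_cell = 1.18 V and n = 2.
log Q = n(E° − E)/0.0592 = 2×(1.18 − 1.099)/0.0592 = 2.736.
With Q = [Mn²⁺]·P(H₂) / [H⁺]^2, solving for [H⁺] gives log[H⁺] = -1.368, so pH = 1.37.

pH = 1.37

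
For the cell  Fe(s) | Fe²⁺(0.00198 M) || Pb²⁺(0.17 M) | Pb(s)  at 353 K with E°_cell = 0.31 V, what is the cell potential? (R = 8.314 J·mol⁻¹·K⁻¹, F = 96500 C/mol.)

0.378 V

Balancing electrons gives n = 2; the reaction quotient is Q = [Fe²⁺]/[Pb²⁺] = 0.0116.
E = E° − (RT/nF) ln Q = 0.31 − (8.314×353)/(2×96500) × (-4.453) = 0.310 + 0.068 = 0.378 V.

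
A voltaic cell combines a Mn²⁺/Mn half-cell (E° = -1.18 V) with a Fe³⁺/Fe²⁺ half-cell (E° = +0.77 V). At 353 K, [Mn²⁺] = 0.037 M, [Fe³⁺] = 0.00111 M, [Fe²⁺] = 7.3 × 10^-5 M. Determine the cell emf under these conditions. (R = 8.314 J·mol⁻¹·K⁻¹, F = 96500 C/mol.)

2.08 V

The Fe³⁺/Fe²⁺ couple has the higher reduction potential and acts as the cathode, so E°_cell = +0.77 − (-1.18) = 1.95 V.
Balancing electrons gives n = 2; the reaction quotient is Q = [Mn²⁺]·[Fe²⁺]^2/[Fe³⁺]^2 = 1.6 × 10^-4.
E = E° − (RT/nF) ln Q = 1.95 − (8.314×353)/(2×96500) × (-8.740) = 1.950 + 0.133 = 2.083 V.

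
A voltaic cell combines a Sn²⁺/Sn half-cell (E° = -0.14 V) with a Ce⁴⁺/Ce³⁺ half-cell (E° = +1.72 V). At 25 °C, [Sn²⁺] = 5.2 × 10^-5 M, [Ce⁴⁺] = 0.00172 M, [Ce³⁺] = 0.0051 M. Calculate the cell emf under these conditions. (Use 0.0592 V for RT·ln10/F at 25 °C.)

The Ce⁴⁺/Ce³⁺ couple has the higher reduction potential and acts as the cathode, so E°_cell = +1.72 − (-0.14) = 1.86 V.
Balancing electrons gives n = 2; the reaction quotient is Q = [Sn²⁺]·[Ce³⁺]^2/[Ce⁴⁺]^2 = 4.57 × 10^-4.
At 25 °C, E = E° − (0.0592/n) log Q = 1.86 − (0.0592/2)(-3.340) = 1.860 + 0.099 = 1.959 V.

1.96 V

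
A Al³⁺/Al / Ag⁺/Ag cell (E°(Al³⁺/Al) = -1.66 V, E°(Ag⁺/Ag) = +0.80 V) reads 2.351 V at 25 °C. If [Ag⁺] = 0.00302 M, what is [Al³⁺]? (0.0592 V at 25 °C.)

From the Nernst equation, log Q = n(E° − E)/0.0592 = 3(2.46 − 2.351)/0.0592 = 5.524, so Q = 3.34 × 10^5.
With Q = [Al³⁺]/[Ag⁺]^3 and the known concentrations, [Al³⁺] in the numerator gives [Al³⁺] = 0.0092 M.

0.0092 M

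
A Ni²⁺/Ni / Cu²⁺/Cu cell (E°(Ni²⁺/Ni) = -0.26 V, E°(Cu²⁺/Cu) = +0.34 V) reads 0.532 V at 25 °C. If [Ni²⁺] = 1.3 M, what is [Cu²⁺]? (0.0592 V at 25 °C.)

From the Nernst equation, log Q = n(E° − E)/0.0592 = 2(0.60 − 0.532)/0.0592 = 2.297, so Q = 198.
With Q = [Ni²⁺]/[Cu²⁺] and the known concentrations, [Cu²⁺] in the denominator gives [Cu²⁺] = 0.0066 M.

0.0066 M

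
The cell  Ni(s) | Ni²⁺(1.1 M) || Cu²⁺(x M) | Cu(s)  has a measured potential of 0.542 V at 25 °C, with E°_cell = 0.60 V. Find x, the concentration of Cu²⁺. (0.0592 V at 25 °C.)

0.012 M

From the Nernst equation, log Q = n(E° − E)/0.0592 = 2(0.60 − 0.542)/0.0592 = 1.959, so Q = 91.1.
With Q = [Ni²⁺]/[Cu²⁺] and the known concentrations, [Cu²⁺] in the denominator gives [Cu²⁺] = 0.012 M.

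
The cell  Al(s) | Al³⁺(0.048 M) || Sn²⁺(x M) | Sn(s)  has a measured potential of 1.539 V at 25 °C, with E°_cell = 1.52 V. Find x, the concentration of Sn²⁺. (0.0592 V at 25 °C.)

0.58 M

From the Nernst equation, log Q = n(E° − E)/0.0592 = 6(1.52 − 1.539)/0.0592 = -1.926, so Q = 0.0119.
With Q = [Al³⁺]^2/[Sn²⁺]^3 and the known concentrations, [Sn²⁺]^3 in the denominator gives [Sn²⁺] = 0.58 M.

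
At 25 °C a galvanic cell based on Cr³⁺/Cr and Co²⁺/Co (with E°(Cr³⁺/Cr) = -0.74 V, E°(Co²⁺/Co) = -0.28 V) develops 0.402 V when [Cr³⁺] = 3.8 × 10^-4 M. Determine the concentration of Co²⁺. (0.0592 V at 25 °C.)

From the Nernst equation, log Q = n(E° − E)/0.0592 = 6(0.46 − 0.402)/0.0592 = 5.878, so Q = 7.56 × 10^5.
With Q = [Cr³⁺]^2/[Co²⁺]^3 and the known concentrations, [Co²⁺]^3 in the denominator gives [Co²⁺] = 5.8 × 10^-5 M.

5.8 × 10^-5 M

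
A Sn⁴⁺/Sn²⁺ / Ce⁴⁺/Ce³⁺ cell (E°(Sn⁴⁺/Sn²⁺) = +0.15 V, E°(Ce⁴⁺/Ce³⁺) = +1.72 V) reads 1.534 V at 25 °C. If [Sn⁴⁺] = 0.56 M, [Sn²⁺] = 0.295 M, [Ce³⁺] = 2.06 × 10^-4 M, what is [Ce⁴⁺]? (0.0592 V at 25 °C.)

7 × 10^-5 M

From the Nernst equation, log Q = n(E° − E)/0.0592 = 2(1.57 − 1.534)/0.0592 = 1.216, so Q = 16.5.
With Q = [Sn⁴⁺]·[Ce³⁺]^2/([Sn²⁺]·[Ce⁴⁺]^2) and the known concentrations, [Ce⁴⁺]^2 in the denominator gives [Ce⁴⁺] = 7 × 10^-5 M.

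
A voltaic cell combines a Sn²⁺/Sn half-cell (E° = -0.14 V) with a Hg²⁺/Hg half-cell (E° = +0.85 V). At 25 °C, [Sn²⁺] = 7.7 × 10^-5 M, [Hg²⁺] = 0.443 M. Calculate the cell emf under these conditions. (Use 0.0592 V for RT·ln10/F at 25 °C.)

The Hg²⁺/Hg couple has the higher reduction potential and acts as the cathode, so E°_cell = +0.85 − (-0.14) = 0.99 V.
Balancing electrons gives n = 2; the reaction quotient is Q = [Sn²⁺]/[Hg²⁺] = 1.74 × 10^-4.
At 25 °C, E = E° − (0.0592/n) log Q = 0.99 − (0.0592/2)(-3.760) = 0.990 + 0.111 = 1.101 V.

1.10 V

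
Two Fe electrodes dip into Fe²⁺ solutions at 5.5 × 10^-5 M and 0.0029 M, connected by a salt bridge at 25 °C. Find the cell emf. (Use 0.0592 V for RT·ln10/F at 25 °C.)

Both half-cells are Fe²⁺/Fe, so E°_cell = 0. The concentrated side is the cathode; the cell reaction moves Fe²⁺ from high to low concentration with n = 2.
Q = [Fe²⁺]_dilute/[Fe²⁺]_conc = 5.5 × 10^-5/0.0029 = 0.0190.
E = 0 − (0.0592/2) log Q = −(0.0592/2)(-1.722) = 0.0510 V.

0.051 V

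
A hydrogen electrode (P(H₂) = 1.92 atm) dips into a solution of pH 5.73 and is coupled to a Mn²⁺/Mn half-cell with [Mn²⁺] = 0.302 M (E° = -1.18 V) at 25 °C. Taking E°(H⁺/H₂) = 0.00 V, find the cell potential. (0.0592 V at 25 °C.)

0.85 V

The hydrogen couple is the cathode, so E°_cell = 1.18 V; n = 2.
[H⁺] = 10^(−5.73) = 1.9 × 10^-6 M, and Q = [Mn²⁺]·P(H₂) / [H⁺]^2 = 1.67 × 10^11.
E = E° − (0.0592/2) log Q = 1.18 − (0.0592/2)(11.223) = 0.848 V.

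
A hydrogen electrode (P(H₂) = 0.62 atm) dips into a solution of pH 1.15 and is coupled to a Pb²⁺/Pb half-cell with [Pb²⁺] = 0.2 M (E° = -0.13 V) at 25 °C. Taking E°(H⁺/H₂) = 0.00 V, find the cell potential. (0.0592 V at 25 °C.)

The hydrogen couple is the cathode, so E°_cell = 0.13 V; n = 2.
[H⁺] = 10^(−1.15) = 0.071 M, and Q = [Pb²⁺]·P(H₂) / [H⁺]^2 = 24.7.
E = E° − (0.0592/2) log Q = 0.13 − (0.0592/2)(1.393) = 0.089 V.

0.089 V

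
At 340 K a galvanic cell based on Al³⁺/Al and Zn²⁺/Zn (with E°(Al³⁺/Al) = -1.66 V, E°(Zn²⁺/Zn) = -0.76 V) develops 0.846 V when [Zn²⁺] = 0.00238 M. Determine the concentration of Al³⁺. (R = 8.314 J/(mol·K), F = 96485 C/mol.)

From the Nernst equation, ln Q = nF(E° − E)/RT = 6×96485×(0.90 − 0.846)/(8.314×340) = 11.059, so Q = 6.35 × 10^4.
With Q = [Al³⁺]^2/[Zn²⁺]^3 and the known concentrations, [Al³⁺]^2 in the numerator gives [Al³⁺] = 0.029 M.

0.029 M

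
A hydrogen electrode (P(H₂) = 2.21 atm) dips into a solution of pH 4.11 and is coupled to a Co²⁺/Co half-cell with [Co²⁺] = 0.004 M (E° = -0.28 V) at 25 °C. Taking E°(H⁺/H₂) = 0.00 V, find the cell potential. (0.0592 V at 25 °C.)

0.097 V

The hydrogen couple is the cathode, so E°_cell = 0.28 V; n = 2.
[H⁺] = 10^(−4.11) = 7.8 × 10^-5 M, and Q = [Co²⁺]·P(H₂) / [H⁺]^2 = 1.47 × 10^6.
E = E° − (0.0592/2) log Q = 0.28 − (0.0592/2)(6.166) = 0.097 V.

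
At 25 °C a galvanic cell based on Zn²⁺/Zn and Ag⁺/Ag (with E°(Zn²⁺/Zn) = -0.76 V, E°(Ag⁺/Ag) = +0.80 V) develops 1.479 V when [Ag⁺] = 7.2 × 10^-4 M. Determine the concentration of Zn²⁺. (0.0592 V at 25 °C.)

2.8 × 10^-4 M

From the Nernst equation, log Q = n(E° − E)/0.0592 = 2(1.56 − 1.479)/0.0592 = 2.736, so Q = 545.
With Q = [Zn²⁺]/[Ag⁺]^2 and the known concentrations, [Zn²⁺] in the numerator gives [Zn²⁺] = 2.8 × 10^-4 M.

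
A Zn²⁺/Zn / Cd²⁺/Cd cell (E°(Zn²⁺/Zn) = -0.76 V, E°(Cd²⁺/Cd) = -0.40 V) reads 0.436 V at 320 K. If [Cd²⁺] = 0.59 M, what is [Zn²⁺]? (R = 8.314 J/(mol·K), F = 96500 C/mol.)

From the Nernst equation, ln Q = nF(E° − E)/RT = 2×96500×(0.36 − 0.436)/(8.314×320) = -5.513, so Q = 0.00403.
With Q = [Zn²⁺]/[Cd²⁺] and the known concentrations, [Zn²⁺] in the numerator gives [Zn²⁺] = 0.0024 M.

0.0024 M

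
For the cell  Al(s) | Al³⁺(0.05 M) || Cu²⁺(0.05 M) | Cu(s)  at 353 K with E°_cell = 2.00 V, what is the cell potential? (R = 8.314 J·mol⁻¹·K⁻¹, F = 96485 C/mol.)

1.98 V

Balancing electrons gives n = 6; the reaction quotient is Q = [Al³⁺]^2/[Cu²⁺]^3 = 20.0.
E = E° − (RT/nF) ln Q = 2.00 − (8.314×353)/(6×96485) × (2.996) = 2.000 − 0.015 = 1.985 V.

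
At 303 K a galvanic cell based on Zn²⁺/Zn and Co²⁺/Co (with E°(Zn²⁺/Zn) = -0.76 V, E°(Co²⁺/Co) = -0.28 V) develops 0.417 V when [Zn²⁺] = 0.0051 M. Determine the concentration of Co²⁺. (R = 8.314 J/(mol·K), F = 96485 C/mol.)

4.1 × 10^-5 M

From the Nernst equation, ln Q = nF(E° − E)/RT = 2×96485×(0.48 − 0.417)/(8.314×303) = 4.826, so Q = 125.
With Q = [Zn²⁺]/[Co²⁺] and the known concentrations, [Co²⁺] in the denominator gives [Co²⁺] = 4.1 × 10^-5 M.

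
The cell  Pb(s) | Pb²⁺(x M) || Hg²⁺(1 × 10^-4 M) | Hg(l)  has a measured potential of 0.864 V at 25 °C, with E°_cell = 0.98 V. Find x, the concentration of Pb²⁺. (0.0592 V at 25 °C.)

0.83 M

From the Nernst equation, log Q = n(E° − E)/0.0592 = 2(0.98 − 0.864)/0.0592 = 3.919, so Q = 8300.
With Q = [Pb²⁺]/[Hg²⁺] and the known concentrations, [Pb²⁺] in the numerator gives [Pb²⁺] = 0.83 M.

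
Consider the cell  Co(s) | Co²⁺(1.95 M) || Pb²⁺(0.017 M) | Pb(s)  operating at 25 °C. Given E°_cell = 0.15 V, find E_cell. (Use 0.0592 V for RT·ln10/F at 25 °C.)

Balancing electrons gives n = 2; the reaction quotient is Q = [Co²⁺]/[Pb²⁺] = 115.
At 25 °C, E = E° − (0.0592/n) log Q = 0.15 − (0.0592/2)(2.060) = 0.150 − 0.061 = 0.089 V.

0.089 V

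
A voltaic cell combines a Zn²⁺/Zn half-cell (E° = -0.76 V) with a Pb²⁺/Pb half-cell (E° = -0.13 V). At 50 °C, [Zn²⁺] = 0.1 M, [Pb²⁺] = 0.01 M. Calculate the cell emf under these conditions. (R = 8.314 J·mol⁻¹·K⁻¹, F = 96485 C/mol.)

The Pb²⁺/Pb couple has the higher reduction potential and acts as the cathode, so E°_cell = -0.13 − (-0.76) = 0.63 V.
Balancing electrons gives n = 2; the reaction quotient is Q = [Zn²⁺]/[Pb²⁺] = 10.0.
E = E° − (RT/nF) ln Q = 0.63 − (8.314×323)/(2×96485) × (2.303) = 0.630 − 0.032 = 0.598 V.

0.598 V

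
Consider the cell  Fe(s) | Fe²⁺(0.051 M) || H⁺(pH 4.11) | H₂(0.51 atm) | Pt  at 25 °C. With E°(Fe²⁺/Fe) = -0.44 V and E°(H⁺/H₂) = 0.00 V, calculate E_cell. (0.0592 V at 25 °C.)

0.24 V

The hydrogen couple is the cathode, so E°_cell = 0.44 V; n = 2.
[H⁺] = 10^(−4.11) = 7.8 × 10^-5 M, and Q = [Fe²⁺]·P(H₂) / [H⁺]^2 = 4.32 × 10^6.
E = E° − (0.0592/2) log Q = 0.44 − (0.0592/2)(6.635) = 0.244 V.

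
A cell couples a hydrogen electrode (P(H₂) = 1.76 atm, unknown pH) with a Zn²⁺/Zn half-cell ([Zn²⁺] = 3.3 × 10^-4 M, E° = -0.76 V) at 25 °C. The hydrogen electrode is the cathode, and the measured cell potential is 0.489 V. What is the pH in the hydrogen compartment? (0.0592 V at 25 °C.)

E°_cell = 0.76 V and n = 2.
log Q = n(E° − E)/0.0592 = 2×(0.76 − 0.489)/0.0592 = 9.155.
With Q = [Zn²⁺]·P(H₂) / [H⁺]^2, solving for [H⁺] gives log[H⁺] = -6.196, so pH = 6.20.

pH = 6.20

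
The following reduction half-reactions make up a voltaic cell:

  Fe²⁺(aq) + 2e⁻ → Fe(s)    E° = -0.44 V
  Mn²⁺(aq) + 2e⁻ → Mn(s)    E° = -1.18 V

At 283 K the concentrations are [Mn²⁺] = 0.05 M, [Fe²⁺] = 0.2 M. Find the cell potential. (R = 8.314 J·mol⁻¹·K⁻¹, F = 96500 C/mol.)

The Fe²⁺/Fe couple has the higher reduction potential and acts as the cathode, so E°_cell = -0.44 − (-1.18) = 0.74 V.
Balancing electrons gives n = 2; the reaction quotient is Q = [Mn²⁺]/[Fe²⁺] = 0.250.
E = E° − (RT/nF) ln Q = 0.74 − (8.314×283)/(2×96500) × (-1.386) = 0.740 + 0.017 = 0.757 V.

0.757 V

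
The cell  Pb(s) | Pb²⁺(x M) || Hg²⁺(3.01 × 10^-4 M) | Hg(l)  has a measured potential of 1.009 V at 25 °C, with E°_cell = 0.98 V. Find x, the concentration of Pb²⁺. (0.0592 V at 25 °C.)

From the Nernst equation, log Q = n(E° − E)/0.0592 = 2(0.98 − 1.009)/0.0592 = -0.980, so Q = 0.105.
With Q = [Pb²⁺]/[Hg²⁺] and the known concentrations, [Pb²⁺] in the numerator gives [Pb²⁺] = 3.2 × 10^-5 M.

3.2 × 10^-5 M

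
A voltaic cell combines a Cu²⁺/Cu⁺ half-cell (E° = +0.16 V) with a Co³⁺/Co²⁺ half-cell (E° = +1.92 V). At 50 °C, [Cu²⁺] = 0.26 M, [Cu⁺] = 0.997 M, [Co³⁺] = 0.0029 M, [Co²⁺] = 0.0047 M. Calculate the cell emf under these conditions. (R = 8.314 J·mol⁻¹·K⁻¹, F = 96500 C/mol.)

1.78 V

The Co³⁺/Co²⁺ couple has the higher reduction potential and acts as the cathode, so E°_cell = +1.92 − (+0.16) = 1.76 V.
Balancing electrons gives n = 1; the reaction quotient is Q = [Cu²⁺]·[Co²⁺]/([Cu⁺]·[Co³⁺]) = 0.423.
E = E° − (RT/nF) ln Q = 1.76 − (8.314×323)/(1×96500) × (-0.861) = 1.760 + 0.024 = 1.784 V.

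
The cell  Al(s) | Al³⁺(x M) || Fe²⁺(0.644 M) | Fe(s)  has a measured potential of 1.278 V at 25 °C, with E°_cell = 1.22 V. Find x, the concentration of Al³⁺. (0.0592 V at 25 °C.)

5.9 × 10^-4 M

From the Nernst equation, log Q = n(E° − E)/0.0592 = 6(1.22 − 1.278)/0.0592 = -5.878, so Q = 1.32 × 10^-6.
With Q = [Al³⁺]^2/[Fe²⁺]^3 and the known concentrations, [Al³⁺]^2 in the numerator gives [Al³⁺] = 5.9 × 10^-4 M.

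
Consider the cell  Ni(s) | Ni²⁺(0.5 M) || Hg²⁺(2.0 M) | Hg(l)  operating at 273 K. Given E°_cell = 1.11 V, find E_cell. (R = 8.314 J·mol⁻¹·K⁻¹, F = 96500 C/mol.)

1.13 V

Balancing electrons gives n = 2; the reaction quotient is Q = [Ni²⁺]/[Hg²⁺] = 0.250.
E = E° − (RT/nF) ln Q = 1.11 − (8.314×273)/(2×96500) × (-1.386) = 1.110 + 0.016 = 1.126 V.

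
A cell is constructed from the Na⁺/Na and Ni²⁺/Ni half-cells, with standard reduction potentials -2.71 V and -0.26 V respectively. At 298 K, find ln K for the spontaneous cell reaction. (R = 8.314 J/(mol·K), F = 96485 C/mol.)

ln K = 190.8

E°_cell = -0.26 − (-2.71) = 2.45 V, with n = 2 electrons transferred.
At equilibrium E = 0, so the Nernst equation gives ln K = nFE°/RT = (2)(96485)(2.45)/((8.314)(298)) = 190.82.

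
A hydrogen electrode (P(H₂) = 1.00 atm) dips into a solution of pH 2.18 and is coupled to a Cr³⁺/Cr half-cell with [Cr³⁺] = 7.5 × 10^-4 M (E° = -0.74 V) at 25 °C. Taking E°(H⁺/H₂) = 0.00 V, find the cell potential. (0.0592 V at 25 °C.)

The hydrogen couple is the cathode, so E°_cell = 0.74 V; n = 6.
[H⁺] = 10^(−2.18) = 0.0066 M, and Q = [Cr³⁺]^2·P(H₂)^3 / [H⁺]^6 = 6.76 × 10^6.
E = E° − (0.0592/6) log Q = 0.74 − (0.0592/6)(6.830) = 0.673 V.

0.67 V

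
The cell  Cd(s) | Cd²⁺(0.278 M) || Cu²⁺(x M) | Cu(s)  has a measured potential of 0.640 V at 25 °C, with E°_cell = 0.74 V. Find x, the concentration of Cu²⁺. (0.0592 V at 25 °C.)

1.2 × 10^-4 M

From the Nernst equation, log Q = n(E° − E)/0.0592 = 2(0.74 − 0.640)/0.0592 = 3.378, so Q = 2390.
With Q = [Cd²⁺]/[Cu²⁺] and the known concentrations, [Cu²⁺] in the denominator gives [Cu²⁺] = 1.2 × 10^-4 M.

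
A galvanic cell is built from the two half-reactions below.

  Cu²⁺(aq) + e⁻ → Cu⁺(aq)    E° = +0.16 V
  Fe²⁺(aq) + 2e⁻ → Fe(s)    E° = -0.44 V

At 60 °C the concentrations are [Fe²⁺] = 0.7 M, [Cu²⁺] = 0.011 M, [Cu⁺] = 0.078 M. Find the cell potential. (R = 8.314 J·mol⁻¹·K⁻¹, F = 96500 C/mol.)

0.549 V

The Cu²⁺/Cu⁺ couple has the higher reduction potential and acts as the cathode, so E°_cell = +0.16 − (-0.44) = 0.60 V.
Balancing electrons gives n = 2; the reaction quotient is Q = [Fe²⁺]·[Cu⁺]^2/[Cu²⁺]^2 = 35.2.
E = E° − (RT/nF) ln Q = 0.60 − (8.314×333)/(2×96500) × (3.561) = 0.600 − 0.051 = 0.549 V.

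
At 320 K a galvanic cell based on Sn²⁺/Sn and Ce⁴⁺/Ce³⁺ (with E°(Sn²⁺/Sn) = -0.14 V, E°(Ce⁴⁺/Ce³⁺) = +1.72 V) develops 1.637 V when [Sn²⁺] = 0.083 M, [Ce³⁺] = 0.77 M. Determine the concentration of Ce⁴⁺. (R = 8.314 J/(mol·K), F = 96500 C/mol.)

From the Nernst equation, ln Q = nF(E° − E)/RT = 2×96500×(1.86 − 1.637)/(8.314×320) = 16.177, so Q = 1.06 × 10^7.
With Q = [Sn²⁺]·[Ce³⁺]^2/[Ce⁴⁺]^2 and the known concentrations, [Ce⁴⁺]^2 in the denominator gives [Ce⁴⁺] = 6.8 × 10^-5 M.

6.8 × 10^-5 M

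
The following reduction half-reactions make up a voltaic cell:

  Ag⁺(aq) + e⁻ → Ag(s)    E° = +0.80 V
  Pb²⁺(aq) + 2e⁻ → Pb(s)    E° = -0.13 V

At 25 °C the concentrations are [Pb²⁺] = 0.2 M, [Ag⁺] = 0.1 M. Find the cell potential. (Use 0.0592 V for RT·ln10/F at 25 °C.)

0.891 V

The Ag⁺/Ag couple has the higher reduction potential and acts as the cathode, so E°_cell = +0.80 − (-0.13) = 0.93 V.
Balancing electrons gives n = 2; the reaction quotient is Q = [Pb²⁺]/[Ag⁺]^2 = 20.0.
At 25 °C, E = E° − (0.0592/n) log Q = 0.93 − (0.0592/2)(1.301) = 0.930 − 0.039 = 0.891 V.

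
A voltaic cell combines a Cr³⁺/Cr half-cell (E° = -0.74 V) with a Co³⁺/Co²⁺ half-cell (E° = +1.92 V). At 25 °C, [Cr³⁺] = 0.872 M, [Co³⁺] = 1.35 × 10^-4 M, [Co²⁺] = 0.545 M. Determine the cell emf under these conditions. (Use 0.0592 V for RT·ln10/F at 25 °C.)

2.45 V

The Co³⁺/Co²⁺ couple has the higher reduction potential and acts as the cathode, so E°_cell = +1.92 − (-0.74) = 2.66 V.
Balancing electrons gives n = 3; the reaction quotient is Q = [Cr³⁺]·[Co²⁺]^3/[Co³⁺]^3 = 5.74 × 10^10.
At 25 °C, E = E° − (0.0592/n) log Q = 2.66 − (0.0592/3)(10.759) = 2.660 − 0.212 = 2.448 V.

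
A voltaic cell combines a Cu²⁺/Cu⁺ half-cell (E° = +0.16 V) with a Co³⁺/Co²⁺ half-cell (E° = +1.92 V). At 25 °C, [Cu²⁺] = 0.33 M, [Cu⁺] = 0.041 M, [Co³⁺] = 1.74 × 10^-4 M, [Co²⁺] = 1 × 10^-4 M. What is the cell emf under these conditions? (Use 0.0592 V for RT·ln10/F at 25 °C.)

1.72 V

The Co³⁺/Co²⁺ couple has the higher reduction potential and acts as the cathode, so E°_cell = +1.92 − (+0.16) = 1.76 V.
Balancing electrons gives n = 1; the reaction quotient is Q = [Cu²⁺]·[Co²⁺]/([Cu⁺]·[Co³⁺]) = 4.63.
At 25 °C, E = E° − (0.0592/n) log Q = 1.76 − (0.0592/1)(0.665) = 1.760 − 0.039 = 1.721 V.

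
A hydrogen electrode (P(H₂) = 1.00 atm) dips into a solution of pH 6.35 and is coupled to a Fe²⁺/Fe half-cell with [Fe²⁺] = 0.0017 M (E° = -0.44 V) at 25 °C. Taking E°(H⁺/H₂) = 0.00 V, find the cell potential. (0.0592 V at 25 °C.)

0.15 V

The hydrogen couple is the cathode, so E°_cell = 0.44 V; n = 2.
[H⁺] = 10^(−6.35) = 4.5 × 10^-7 M, and Q = [Fe²⁺]·P(H₂) / [H⁺]^2 = 8.52 × 10^9.
E = E° − (0.0592/2) log Q = 0.44 − (0.0592/2)(9.930) = 0.146 V.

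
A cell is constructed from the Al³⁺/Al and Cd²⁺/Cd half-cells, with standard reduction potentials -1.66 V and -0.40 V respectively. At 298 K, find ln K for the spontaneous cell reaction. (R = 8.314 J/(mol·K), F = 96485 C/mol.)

E°_cell = -0.40 − (-1.66) = 1.26 V, with n = 6 electrons transferred.
At equilibrium E = 0, so the Nernst equation gives ln K = nFE°/RT = (6)(96485)(1.26)/((8.314)(298)) = 294.41.

ln K = 294.4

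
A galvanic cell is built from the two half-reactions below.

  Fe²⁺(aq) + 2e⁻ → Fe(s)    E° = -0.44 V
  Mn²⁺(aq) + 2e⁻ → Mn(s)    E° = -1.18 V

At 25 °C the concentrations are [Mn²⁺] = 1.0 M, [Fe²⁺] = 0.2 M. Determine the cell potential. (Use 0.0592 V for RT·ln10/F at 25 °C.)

0.719 V

The Fe²⁺/Fe couple has the higher reduction potential and acts as the cathode, so E°_cell = -0.44 − (-1.18) = 0.74 V.
Balancing electrons gives n = 2; the reaction quotient is Q = [Mn²⁺]/[Fe²⁺] = 5.00.
At 25 °C, E = E° − (0.0592/n) log Q = 0.74 − (0.0592/2)(0.699) = 0.740 − 0.021 = 0.719 V.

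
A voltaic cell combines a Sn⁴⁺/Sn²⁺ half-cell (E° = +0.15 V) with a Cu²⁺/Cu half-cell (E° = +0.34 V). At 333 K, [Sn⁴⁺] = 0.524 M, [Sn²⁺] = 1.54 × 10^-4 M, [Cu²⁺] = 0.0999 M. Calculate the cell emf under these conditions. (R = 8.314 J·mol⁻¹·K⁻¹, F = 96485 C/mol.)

0.040 V

The Cu²⁺/Cu couple has the higher reduction potential and acts as the cathode, so E°_cell = +0.34 − (+0.15) = 0.19 V.
Balancing electrons gives n = 2; the reaction quotient is Q = [Sn⁴⁺]/([Sn²⁺]·[Cu²⁺]) = 3.41 × 10^4.
E = E° − (RT/nF) ln Q = 0.19 − (8.314×333)/(2×96485) × (10.436) = 0.190 − 0.150 = 0.040 V.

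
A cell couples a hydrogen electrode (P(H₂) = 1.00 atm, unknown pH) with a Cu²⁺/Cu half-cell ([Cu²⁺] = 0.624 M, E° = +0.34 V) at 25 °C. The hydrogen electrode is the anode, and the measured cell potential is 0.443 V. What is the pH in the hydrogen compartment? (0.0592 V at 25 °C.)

E°_cell = 0.34 V and n = 2.
log Q = n(E° − E)/0.0592 = 2×(0.34 − 0.443)/0.0592 = -3.480.
With Q = [H⁺]^2 / ([Cu²⁺]·P(H₂)), solving for [H⁺] gives log[H⁺] = -1.842, so pH = 1.84.

pH = 1.84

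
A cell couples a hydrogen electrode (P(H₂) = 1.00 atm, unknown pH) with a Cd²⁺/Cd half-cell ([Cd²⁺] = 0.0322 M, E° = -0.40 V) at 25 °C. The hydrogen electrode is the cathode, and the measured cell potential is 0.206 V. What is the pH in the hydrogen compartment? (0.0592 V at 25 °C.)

E°_cell = 0.40 V and n = 2.
log Q = n(E° − E)/0.0592 = 2×(0.40 − 0.206)/0.0592 = 6.554.
With Q = [Cd²⁺]·P(H₂) / [H⁺]^2, solving for [H⁺] gives log[H⁺] = -4.023, so pH = 4.02.

pH = 4.02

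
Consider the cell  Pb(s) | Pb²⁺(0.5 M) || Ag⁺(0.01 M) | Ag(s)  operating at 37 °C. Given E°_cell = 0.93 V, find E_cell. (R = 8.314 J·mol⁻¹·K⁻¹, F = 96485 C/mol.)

Balancing electrons gives n = 2; the reaction quotient is Q = [Pb²⁺]/[Ag⁺]^2 = 5000.
E = E° − (RT/nF) ln Q = 0.93 − (8.314×310)/(2×96485) × (8.517) = 0.930 − 0.114 = 0.816 V.

0.816 V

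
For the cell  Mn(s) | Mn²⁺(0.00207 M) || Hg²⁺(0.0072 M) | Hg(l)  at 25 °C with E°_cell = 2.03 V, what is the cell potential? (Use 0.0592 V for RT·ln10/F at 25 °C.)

Balancing electrons gives n = 2; the reaction quotient is Q = [Mn²⁺]/[Hg²⁺] = 0.287.
At 25 °C, E = E° − (0.0592/n) log Q = 2.03 − (0.0592/2)(-0.541) = 2.030 + 0.016 = 2.046 V.

2.05 V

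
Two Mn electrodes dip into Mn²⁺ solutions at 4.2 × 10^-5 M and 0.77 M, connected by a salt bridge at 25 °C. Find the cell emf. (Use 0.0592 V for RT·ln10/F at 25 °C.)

0.13 V

Both half-cells are Mn²⁺/Mn, so E°_cell = 0. The concentrated side is the cathode; the cell reaction moves Mn²⁺ from high to low concentration with n = 2.
Q = [Mn²⁺]_dilute/[Mn²⁺]_conc = 4.2 × 10^-5/0.77 = 5.45 × 10^-5.
E = 0 − (0.0592/2) log Q = −(0.0592/2)(-4.263) = 0.1262 V.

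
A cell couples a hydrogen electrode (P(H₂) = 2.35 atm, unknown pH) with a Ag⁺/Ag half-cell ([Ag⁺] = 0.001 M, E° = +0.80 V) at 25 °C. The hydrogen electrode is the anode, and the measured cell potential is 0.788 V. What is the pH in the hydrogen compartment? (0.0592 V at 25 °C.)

E°_cell = 0.80 V and n = 2.
log Q = n(E° − E)/0.0592 = 2×(0.80 − 0.788)/0.0592 = 0.405.
With Q = [H⁺]^2 / ([Ag⁺]^2·P(H₂)), solving for [H⁺] gives log[H⁺] = -2.612, so pH = 2.61.

pH = 2.61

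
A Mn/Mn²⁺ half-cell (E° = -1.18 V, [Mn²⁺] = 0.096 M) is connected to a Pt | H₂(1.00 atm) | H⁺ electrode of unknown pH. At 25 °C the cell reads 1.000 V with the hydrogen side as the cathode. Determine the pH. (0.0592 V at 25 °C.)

pH = 3.55

E°_cell = 1.18 V and n = 2.
log Q = n(E° − E)/0.0592 = 2×(1.18 − 1.000)/0.0592 = 6.081.
With Q = [Mn²⁺]·P(H₂) / [H⁺]^2, solving for [H⁺] gives log[H⁺] = -3.549, so pH = 3.55.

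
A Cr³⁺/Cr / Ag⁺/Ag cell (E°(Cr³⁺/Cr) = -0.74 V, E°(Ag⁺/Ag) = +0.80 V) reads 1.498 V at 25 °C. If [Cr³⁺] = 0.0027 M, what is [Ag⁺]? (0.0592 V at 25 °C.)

0.027 M

From the Nernst equation, log Q = n(E° − E)/0.0592 = 3(1.54 − 1.498)/0.0592 = 2.128, so Q = 134.
With Q = [Cr³⁺]/[Ag⁺]^3 and the known concentrations, [Ag⁺]^3 in the denominator gives [Ag⁺] = 0.027 M.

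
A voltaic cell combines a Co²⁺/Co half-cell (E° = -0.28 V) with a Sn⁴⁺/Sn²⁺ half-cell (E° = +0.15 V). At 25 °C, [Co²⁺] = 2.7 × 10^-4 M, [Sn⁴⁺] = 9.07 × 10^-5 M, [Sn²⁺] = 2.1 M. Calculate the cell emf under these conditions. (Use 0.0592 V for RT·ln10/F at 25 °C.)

The Sn⁴⁺/Sn²⁺ couple has the higher reduction potential and acts as the cathode, so E°_cell = +0.15 − (-0.28) = 0.43 V.
Balancing electrons gives n = 2; the reaction quotient is Q = [Co²⁺]·[Sn²⁺]/[Sn⁴⁺] = 6.25.
At 25 °C, E = E° − (0.0592/n) log Q = 0.43 − (0.0592/2)(0.796) = 0.430 − 0.024 = 0.406 V.

0.406 V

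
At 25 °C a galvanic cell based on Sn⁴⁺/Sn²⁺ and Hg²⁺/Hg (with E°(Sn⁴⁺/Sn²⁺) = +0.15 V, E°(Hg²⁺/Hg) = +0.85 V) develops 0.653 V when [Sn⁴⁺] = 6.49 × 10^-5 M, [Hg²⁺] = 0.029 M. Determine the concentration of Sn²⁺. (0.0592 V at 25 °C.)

5.8 × 10^-5 M

From the Nernst equation, log Q = n(E° − E)/0.0592 = 2(0.70 − 0.653)/0.0592 = 1.588, so Q = 38.7.
With Q = [Sn⁴⁺]/([Sn²⁺]·[Hg²⁺]) and the known concentrations, [Sn²⁺] in the denominator gives [Sn²⁺] = 5.8 × 10^-5 M.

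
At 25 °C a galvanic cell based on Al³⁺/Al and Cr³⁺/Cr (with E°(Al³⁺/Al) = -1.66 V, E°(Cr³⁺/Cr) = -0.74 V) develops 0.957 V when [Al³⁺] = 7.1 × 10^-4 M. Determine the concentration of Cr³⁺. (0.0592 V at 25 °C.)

0.053 M

From the Nernst equation, log Q = n(E° − E)/0.0592 = 3(0.92 − 0.957)/0.0592 = -1.875, so Q = 0.0133.
With Q = [Al³⁺]/[Cr³⁺] and the known concentrations, [Cr³⁺] in the denominator gives [Cr³⁺] = 0.053 M.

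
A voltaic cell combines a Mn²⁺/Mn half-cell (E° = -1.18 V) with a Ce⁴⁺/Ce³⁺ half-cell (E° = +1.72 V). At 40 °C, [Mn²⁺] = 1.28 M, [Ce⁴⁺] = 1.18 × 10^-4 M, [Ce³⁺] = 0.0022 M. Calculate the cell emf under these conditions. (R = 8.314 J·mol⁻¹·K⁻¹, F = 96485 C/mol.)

2.82 V

The Ce⁴⁺/Ce³⁺ couple has the higher reduction potential and acts as the cathode, so E°_cell = +1.72 − (-1.18) = 2.90 V.
Balancing electrons gives n = 2; the reaction quotient is Q = [Mn²⁺]·[Ce³⁺]^2/[Ce⁴⁺]^2 = 445.
E = E° − (RT/nF) ln Q = 2.90 − (8.314×313)/(2×96485) × (6.098) = 2.900 − 0.082 = 2.818 V.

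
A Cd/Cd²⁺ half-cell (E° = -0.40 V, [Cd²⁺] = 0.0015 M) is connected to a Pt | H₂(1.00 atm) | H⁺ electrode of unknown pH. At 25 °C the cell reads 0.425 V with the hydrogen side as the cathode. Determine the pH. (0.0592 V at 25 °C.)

pH = 0.99

E°_cell = 0.40 V and n = 2.
log Q = n(E° − E)/0.0592 = 2×(0.40 − 0.425)/0.0592 = -0.845.
With Q = [Cd²⁺]·P(H₂) / [H⁺]^2, solving for [H⁺] gives log[H⁺] = -0.990, so pH = 0.99.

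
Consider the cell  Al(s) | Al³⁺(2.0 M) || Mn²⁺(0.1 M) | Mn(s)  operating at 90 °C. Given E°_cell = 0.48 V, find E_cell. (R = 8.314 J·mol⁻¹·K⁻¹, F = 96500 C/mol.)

0.437 V

Balancing electrons gives n = 6; the reaction quotient is Q = [Al³⁺]^2/[Mn²⁺]^3 = 4000.
E = E° − (RT/nF) ln Q = 0.48 − (8.314×363)/(6×96500) × (8.294) = 0.480 − 0.043 = 0.437 V.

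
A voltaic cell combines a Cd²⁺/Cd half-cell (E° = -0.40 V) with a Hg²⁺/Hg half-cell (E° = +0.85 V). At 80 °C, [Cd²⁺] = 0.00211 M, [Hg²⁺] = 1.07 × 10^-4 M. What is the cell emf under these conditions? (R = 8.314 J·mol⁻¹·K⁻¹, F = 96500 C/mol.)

1.20 V

The Hg²⁺/Hg couple has the higher reduction potential and acts as the cathode, so E°_cell = +0.85 − (-0.40) = 1.25 V.
Balancing electrons gives n = 2; the reaction quotient is Q = [Cd²⁺]/[Hg²⁺] = 19.7.
E = E° − (RT/nF) ln Q = 1.25 − (8.314×353)/(2×96500) × (2.982) = 1.250 − 0.045 = 1.205 V.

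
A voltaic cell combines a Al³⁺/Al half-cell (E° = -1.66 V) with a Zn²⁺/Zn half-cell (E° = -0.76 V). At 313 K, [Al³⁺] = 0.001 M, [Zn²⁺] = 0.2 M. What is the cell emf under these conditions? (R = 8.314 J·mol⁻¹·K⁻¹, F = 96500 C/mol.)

The Zn²⁺/Zn couple has the higher reduction potential and acts as the cathode, so E°_cell = -0.76 − (-1.66) = 0.90 V.
Balancing electrons gives n = 6; the reaction quotient is Q = [Al³⁺]^2/[Zn²⁺]^3 = 1.25 × 10^-4.
E = E° − (RT/nF) ln Q = 0.90 − (8.314×313)/(6×96500) × (-8.987) = 0.900 + 0.040 = 0.940 V.

0.940 V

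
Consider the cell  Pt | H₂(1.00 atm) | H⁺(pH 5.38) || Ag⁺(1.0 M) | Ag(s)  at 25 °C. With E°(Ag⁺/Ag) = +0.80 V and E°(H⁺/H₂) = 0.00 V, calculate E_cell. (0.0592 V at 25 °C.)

1.12 V

The Ag⁺/Ag couple is the cathode, so E°_cell = 0.80 V; n = 2.
[H⁺] = 10^(−5.38) = 4.2 × 10^-6 M, and Q = [H⁺]^2 / ([Ag⁺]^2·P(H₂)) = 1.74 × 10^-11.
E = E° − (0.0592/2) log Q = 0.80 − (0.0592/2)(-10.760) = 1.118 V.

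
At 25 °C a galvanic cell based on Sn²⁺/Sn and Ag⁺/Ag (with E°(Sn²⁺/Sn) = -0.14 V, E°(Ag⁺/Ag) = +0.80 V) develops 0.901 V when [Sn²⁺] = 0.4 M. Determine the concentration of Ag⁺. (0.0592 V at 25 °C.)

0.14 M

From the Nernst equation, log Q = n(E° − E)/0.0592 = 2(0.94 − 0.901)/0.0592 = 1.318, so Q = 20.8.
With Q = [Sn²⁺]/[Ag⁺]^2 and the known concentrations, [Ag⁺]^2 in the denominator gives [Ag⁺] = 0.14 M.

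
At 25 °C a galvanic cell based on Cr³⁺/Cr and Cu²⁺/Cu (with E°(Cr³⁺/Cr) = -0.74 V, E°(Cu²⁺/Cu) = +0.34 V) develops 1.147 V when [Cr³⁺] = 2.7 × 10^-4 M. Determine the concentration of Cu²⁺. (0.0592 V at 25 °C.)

0.77 M

From the Nernst equation, log Q = n(E° − E)/0.0592 = 6(1.08 − 1.147)/0.0592 = -6.791, so Q = 1.62 × 10^-7.
With Q = [Cr³⁺]^2/[Cu²⁺]^3 and the known concentrations, [Cu²⁺]^3 in the denominator gives [Cu²⁺] = 0.77 M.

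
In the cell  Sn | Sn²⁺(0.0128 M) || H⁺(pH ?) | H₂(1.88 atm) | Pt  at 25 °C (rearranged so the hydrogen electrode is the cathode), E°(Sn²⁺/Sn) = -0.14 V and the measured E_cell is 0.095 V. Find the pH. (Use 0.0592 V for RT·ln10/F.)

pH = 1.57

E°_cell = 0.14 V and n = 2.
log Q = n(E° − E)/0.0592 = 2×(0.14 − 0.095)/0.0592 = 1.520.
With Q = [Sn²⁺]·P(H₂) / [H⁺]^2, solving for [H⁺] gives log[H⁺] = -1.569, so pH = 1.57.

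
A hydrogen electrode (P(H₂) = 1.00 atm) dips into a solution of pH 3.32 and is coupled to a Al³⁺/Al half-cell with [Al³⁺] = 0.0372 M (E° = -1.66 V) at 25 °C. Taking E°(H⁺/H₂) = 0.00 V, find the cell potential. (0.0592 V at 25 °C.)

The hydrogen couple is the cathode, so E°_cell = 1.66 V; n = 6.
[H⁺] = 10^(−3.32) = 4.8 × 10^-4 M, and Q = [Al³⁺]^2·P(H₂)^3 / [H⁺]^6 = 1.15 × 10^17.
E = E° − (0.0592/6) log Q = 1.66 − (0.0592/6)(17.061) = 1.492 V.

1.49 V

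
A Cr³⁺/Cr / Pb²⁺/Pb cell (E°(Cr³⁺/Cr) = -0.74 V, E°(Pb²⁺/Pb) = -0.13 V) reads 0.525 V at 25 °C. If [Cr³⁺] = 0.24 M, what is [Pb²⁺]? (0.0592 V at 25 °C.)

5.2 × 10^-4 M

From the Nernst equation, log Q = n(E° − E)/0.0592 = 6(0.61 − 0.525)/0.0592 = 8.615, so Q = 4.12 × 10^8.
With Q = [Cr³⁺]^2/[Pb²⁺]^3 and the known concentrations, [Pb²⁺]^3 in the denominator gives [Pb²⁺] = 5.2 × 10^-4 M.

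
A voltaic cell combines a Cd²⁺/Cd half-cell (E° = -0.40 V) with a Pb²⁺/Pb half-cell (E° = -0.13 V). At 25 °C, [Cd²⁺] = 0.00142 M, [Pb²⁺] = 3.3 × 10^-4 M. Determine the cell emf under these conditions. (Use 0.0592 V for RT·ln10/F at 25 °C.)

0.251 V

The Pb²⁺/Pb couple has the higher reduction potential and acts as the cathode, so E°_cell = -0.13 − (-0.40) = 0.27 V.
Balancing electrons gives n = 2; the reaction quotient is Q = [Cd²⁺]/[Pb²⁺] = 4.30.
At 25 °C, E = E° − (0.0592/n) log Q = 0.27 − (0.0592/2)(0.634) = 0.270 − 0.019 = 0.251 V.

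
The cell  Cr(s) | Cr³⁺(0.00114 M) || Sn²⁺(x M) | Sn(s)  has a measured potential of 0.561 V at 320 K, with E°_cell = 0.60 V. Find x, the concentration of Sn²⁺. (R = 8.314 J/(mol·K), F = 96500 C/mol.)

6.4 × 10^-4 M

From the Nernst equation, ln Q = nF(E° − E)/RT = 6×96500×(0.60 − 0.561)/(8.314×320) = 8.488, so Q = 4850.
With Q = [Cr³⁺]^2/[Sn²⁺]^3 and the known concentrations, [Sn²⁺]^3 in the denominator gives [Sn²⁺] = 6.4 × 10^-4 M.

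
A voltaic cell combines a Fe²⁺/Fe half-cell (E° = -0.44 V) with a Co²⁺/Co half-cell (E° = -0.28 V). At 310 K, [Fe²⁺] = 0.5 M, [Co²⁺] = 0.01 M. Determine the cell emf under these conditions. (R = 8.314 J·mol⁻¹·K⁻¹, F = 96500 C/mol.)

The Co²⁺/Co couple has the higher reduction potential and acts as the cathode, so E°_cell = -0.28 − (-0.44) = 0.16 V.
Balancing electrons gives n = 2; the reaction quotient is Q = [Fe²⁺]/[Co²⁺] = 50.0.
E = E° − (RT/nF) ln Q = 0.16 − (8.314×310)/(2×96500) × (3.912) = 0.160 − 0.052 = 0.108 V.

0.108 V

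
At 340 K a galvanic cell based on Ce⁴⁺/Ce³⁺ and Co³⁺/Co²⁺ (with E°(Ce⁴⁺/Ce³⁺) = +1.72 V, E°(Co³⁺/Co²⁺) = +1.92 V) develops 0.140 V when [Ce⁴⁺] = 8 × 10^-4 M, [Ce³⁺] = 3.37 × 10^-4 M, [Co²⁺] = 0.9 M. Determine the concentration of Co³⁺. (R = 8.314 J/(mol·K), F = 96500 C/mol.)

0.28 M

From the Nernst equation, ln Q = nF(E° − E)/RT = 1×96500×(0.20 − 0.140)/(8.314×340) = 2.048, so Q = 7.75.
With Q = [Ce⁴⁺]·[Co²⁺]/([Ce³⁺]·[Co³⁺]) and the known concentrations, [Co³⁺] in the denominator gives [Co³⁺] = 0.28 M.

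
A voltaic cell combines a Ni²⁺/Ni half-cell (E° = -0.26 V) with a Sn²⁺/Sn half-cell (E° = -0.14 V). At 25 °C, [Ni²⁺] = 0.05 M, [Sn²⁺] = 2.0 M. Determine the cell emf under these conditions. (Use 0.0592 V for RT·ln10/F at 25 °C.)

0.167 V

The Sn²⁺/Sn couple has the higher reduction potential and acts as the cathode, so E°_cell = -0.14 − (-0.26) = 0.12 V.
Balancing electrons gives n = 2; the reaction quotient is Q = [Ni²⁺]/[Sn²⁺] = 0.0250.
At 25 °C, E = E° − (0.0592/n) log Q = 0.12 − (0.0592/2)(-1.602) = 0.120 + 0.047 = 0.167 V.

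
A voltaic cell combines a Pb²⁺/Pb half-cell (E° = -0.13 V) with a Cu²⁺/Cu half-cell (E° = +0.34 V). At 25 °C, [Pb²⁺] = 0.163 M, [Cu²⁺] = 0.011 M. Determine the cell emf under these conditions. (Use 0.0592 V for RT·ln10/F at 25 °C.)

The Cu²⁺/Cu couple has the higher reduction potential and acts as the cathode, so E°_cell = +0.34 − (-0.13) = 0.47 V.
Balancing electrons gives n = 2; the reaction quotient is Q = [Pb²⁺]/[Cu²⁺] = 14.8.
At 25 °C, E = E° − (0.0592/n) log Q = 0.47 − (0.0592/2)(1.171) = 0.470 − 0.035 = 0.435 V.

0.435 V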